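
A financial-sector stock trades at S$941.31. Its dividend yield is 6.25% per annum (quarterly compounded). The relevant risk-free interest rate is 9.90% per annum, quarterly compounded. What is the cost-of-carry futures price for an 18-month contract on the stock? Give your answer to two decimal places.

S$993.21

F = S · (1+r/4)^(4T) / (1+q/4)^(4T)
= 941.31 × 1.157997 / 1.097489 = 941.31 × 1.055133
F = S$993.21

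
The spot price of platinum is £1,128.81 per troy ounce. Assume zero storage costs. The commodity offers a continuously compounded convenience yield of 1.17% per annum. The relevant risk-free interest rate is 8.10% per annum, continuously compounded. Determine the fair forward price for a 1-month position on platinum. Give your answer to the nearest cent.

Net carry = r + u − y = 0.0810 + 0.0000 − 0.0117 = 0.0693
F = S·e^((r+u−y)T) = 1128.81 · e^(0.0693 × 1/12) = 1128.81 · e^0.00577500
= 1128.81 × 1.00579171 = £1,135.35 per troy ounce

£1,135.35 per troy ounce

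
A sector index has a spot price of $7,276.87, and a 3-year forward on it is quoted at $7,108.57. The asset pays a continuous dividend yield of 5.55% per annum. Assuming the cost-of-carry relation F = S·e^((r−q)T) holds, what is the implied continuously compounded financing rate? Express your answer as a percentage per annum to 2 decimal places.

4.77%

From F = S·e^((r−q)T): (r − q) = ln(F/S)/T
ln(7108.57/7276.87) = ln(0.976872) = -0.023400
(r − q) = -0.023400 / (3) = -0.007800
r = ln(F/S)/T + q = -0.007800 + 0.0555 = 0.047700
r = 4.77%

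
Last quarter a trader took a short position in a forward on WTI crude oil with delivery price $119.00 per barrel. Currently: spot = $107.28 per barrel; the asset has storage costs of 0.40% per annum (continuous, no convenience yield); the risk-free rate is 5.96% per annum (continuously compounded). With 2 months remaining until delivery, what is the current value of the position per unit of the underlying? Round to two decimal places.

Current fair forward for the remaining 2 months: F = S·e^((r + u)·T), (r + u) = 0.0596 + 0.0040 = 0.0636
F = 107.28 · e^(0.0636 × 2/12) = 107.28 × 1.010656 = 108.4232
Value of long forward = (F − K)·e^(−rT) = (108.4232 − 119.00) · e^(−0.0596·2/12)
= -10.5768 × 0.990116 = -10.47
Short position value = −(long value) = $10.47

$10.47 per barrel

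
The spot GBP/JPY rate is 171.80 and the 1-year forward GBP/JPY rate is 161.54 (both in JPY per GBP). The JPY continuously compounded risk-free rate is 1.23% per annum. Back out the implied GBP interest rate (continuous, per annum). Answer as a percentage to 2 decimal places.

F = S·e^((r_JPY − r_GBP)T) ⇒ r_GBP = r_JPY − ln(F/S)/T
ln(161.54/171.80) = -0.061578; /(1) = -0.061578
r_GBP = 0.0123 + 0.061578 = 0.073878
r_GBP = 7.39%

7.39%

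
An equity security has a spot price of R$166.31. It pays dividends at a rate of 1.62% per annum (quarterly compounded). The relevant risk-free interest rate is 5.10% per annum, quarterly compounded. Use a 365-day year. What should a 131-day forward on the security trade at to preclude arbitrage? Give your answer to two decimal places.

F = S · (1+r/4)^(4T) / (1+q/4)^(4T)
= 166.31 × 1.018355 / 1.005819 = 166.31 × 1.012463
F = R$168.38

R$168.38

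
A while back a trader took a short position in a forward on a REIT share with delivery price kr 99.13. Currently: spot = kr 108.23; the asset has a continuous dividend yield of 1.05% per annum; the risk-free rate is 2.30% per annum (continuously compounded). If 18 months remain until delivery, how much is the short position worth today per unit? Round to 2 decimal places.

Current fair forward for the remaining 18 months: F = S·e^((r − q)·T), (r − q) = 0.0230 − 0.0105 = 0.0125
F = 108.23 · e^(0.0125 × 18/12) = 108.23 × 1.018927 = 110.2785
Value of long forward = (F − K)·e^(−rT) = (110.2785 − 99.13) · e^(−0.0230·18/12)
= 11.1485 × 0.966088 = 10.77
Short position value = −(long value) = -kr 10.77

-kr 10.77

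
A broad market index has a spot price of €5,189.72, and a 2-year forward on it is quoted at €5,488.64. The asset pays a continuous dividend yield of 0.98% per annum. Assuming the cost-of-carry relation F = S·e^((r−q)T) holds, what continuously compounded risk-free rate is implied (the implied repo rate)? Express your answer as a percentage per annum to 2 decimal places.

3.78%

From F = S·e^((r−q)T): (r − q) = ln(F/S)/T
ln(5488.64/5189.72) = ln(1.057598) = 0.056000
(r − q) = 0.056000 / (2) = 0.028000
r = ln(F/S)/T + q = 0.028000 + 0.0098 = 0.037800
r = 3.78%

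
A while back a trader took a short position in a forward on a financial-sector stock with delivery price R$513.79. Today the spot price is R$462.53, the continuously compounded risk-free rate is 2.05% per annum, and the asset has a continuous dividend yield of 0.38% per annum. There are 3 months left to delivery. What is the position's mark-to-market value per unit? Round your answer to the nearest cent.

Current fair forward for the remaining 3 months: F = S·e^((r − q)·T), (r − q) = 0.0205 − 0.0038 = 0.0167
F = 462.53 · e^(0.0167 × 3/12) = 462.53 × 1.004184 = 464.4652
Value of long forward = (F − K)·e^(−rT) = (464.4652 − 513.79) · e^(−0.0205·3/12)
= -49.3248 × 0.994888 = -49.07
Short position value = −(long value) = R$49.07

R$49.07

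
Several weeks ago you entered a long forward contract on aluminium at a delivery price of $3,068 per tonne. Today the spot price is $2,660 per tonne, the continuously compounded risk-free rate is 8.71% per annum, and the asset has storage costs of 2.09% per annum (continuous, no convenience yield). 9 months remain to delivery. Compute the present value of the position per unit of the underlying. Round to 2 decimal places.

-$171.96 per tonne

Current fair forward for the remaining 9 months: F = S·e^((r + u)·T), (r + u) = 0.0871 + 0.0209 = 0.1080
F = 2660 · e^(0.1080 × 9/12) = 2660 × 1.08437090 = 2884.4266
Value of long forward = (F − K)·e^(−rT) = (2884.4266 − 3068) · e^(−0.0871·9/12)
= -183.5734 × 0.93676297 = -171.96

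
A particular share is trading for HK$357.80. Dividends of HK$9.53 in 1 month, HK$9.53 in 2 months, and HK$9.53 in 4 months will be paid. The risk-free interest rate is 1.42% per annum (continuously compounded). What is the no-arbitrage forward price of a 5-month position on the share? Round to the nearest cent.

HK$331.24

PV(dividends) I = 9.53·e^(−0.0142·1/12) + 9.53·e^(−0.0142·2/12) + 9.53·e^(−0.0142·4/12)
I = 9.5187 + 9.5075 + 9.4850 = 28.5112
F = (S − I)·e^(rT) = (357.80 − 28.5112) · e^(0.0142·5/12)
= 329.2888 · e^0.005917 = 329.2888 × 1.005935 = HK$331.24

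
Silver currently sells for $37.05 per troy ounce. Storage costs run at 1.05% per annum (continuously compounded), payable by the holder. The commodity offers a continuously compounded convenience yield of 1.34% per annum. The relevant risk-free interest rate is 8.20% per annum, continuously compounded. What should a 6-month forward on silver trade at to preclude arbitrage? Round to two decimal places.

$38.54 per troy ounce

Net carry = r + u − y = 0.0820 + 0.0105 − 0.0134 = 0.0791
F = S·e^((r+u−y)T) = 37.05 · e^(0.0791 × 6/12) = 37.05 · e^0.039550
= 37.05 × 1.040343 = $38.54 per troy ounce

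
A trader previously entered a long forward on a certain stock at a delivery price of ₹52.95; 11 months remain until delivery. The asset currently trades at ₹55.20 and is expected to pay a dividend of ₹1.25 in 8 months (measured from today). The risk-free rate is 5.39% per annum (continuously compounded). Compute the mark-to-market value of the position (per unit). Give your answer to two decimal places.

₹3.60

PV(remaining dividends) I = 1.25·e^(−0.0539·8/12) = 1.2059
Current forward F = (S − I)·e^(rT) = (55.20 − 1.2059)·e^(0.0539·11/12) = 53.9941 × 1.050649 = 56.7288
Value (long) = (F − K)·e^(−rT) = (56.7288 − 52.95) × 0.951792 = 3.5966
Value = ₹3.60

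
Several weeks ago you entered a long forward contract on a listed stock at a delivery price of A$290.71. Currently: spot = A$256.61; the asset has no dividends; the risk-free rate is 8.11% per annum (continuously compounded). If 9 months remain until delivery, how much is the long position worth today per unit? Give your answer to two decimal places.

-A$16.94

Current fair forward for the remaining 9 months: F = S·e^(r·T), r = 0.0811
F = 256.61 · e^(0.0811 × 9/12) = 256.61 × 1.062713 = 272.7028
Value of long forward = (F − K)·e^(−rT) = (272.7028 − 290.71) · e^(−0.0811·9/12)
= -18.0072 × 0.940988 = -16.94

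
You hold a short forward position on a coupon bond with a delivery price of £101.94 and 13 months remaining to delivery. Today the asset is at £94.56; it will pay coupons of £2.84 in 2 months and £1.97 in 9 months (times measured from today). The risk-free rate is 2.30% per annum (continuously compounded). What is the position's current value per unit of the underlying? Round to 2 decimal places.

PV(remaining coupons) I = 2.84·e^(−0.0230·2/12) + 1.97·e^(−0.0230·9/12) = 4.7654
Current forward F = (S − I)·e^(rT) = (94.56 − 4.7654)·e^(0.0230·13/12) = 89.7946 × 1.025230 = 92.0601
Value (long) = (F − K)·e^(−rT) = (92.0601 − 101.94) × 0.975391 = -9.6368
Short position value = −(long value) = £9.64

£9.64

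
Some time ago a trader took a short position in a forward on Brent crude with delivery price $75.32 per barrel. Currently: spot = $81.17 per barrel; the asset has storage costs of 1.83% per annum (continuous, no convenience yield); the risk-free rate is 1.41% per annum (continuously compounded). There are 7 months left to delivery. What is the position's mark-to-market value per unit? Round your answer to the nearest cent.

-$7.34 per barrel

Current fair forward for the remaining 7 months: F = S·e^((r + u)·T), (r + u) = 0.0141 + 0.0183 = 0.0324
F = 81.17 · e^(0.0324 × 7/12) = 81.17 × 1.019080 = 82.7187
Value of long forward = (F − K)·e^(−rT) = (82.7187 − 75.32) · e^(−0.0141·7/12)
= 7.3987 × 0.991809 = 7.34
Short position value = −(long value) = -$7.34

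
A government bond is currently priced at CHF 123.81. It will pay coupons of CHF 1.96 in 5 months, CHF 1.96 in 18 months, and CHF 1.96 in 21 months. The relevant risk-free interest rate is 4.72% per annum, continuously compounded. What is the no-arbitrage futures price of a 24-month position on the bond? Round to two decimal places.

PV(coupons) I = 1.96·e^(−0.0472·5/12) + 1.96·e^(−0.0472·18/12) + 1.96·e^(−0.0472·21/12)
I = 1.9218 + 1.8260 + 1.8046 = 5.5524
F = (S − I)·e^(rT) = (123.81 − 5.5524) · e^(0.0472·24/12)
= 118.2576 · e^0.094400 = 118.2576 × 1.098999 = CHF 129.96

CHF 129.96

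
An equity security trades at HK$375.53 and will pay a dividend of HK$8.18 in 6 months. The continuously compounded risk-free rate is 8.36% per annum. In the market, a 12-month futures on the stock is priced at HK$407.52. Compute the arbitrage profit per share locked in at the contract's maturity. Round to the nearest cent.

HK$7.78 per share

PV(dividends) I = 8.18·e^(−0.0836·6/12) = 7.8451
Fair futures F* = (S − I)·e^(rT) = (375.53 − 7.8451)·e^0.083600 = 367.6849 × 1.087194 = 399.7448
Market HK$407.52 > fair 399.7448: forward overpriced → cash-and-carry (borrow at r, buy the stock and collect the dividends, short the forward).
Profit at T = |F_mkt − F*| = |407.52 − 399.7448| = HK$7.78 per share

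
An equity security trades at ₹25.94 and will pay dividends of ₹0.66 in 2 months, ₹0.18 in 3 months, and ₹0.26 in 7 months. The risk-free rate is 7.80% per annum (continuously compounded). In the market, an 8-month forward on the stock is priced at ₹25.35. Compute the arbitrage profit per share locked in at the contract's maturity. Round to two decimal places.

₹0.84 per share

PV(dividends) I = 0.66·e^(−0.0780·2/12) + 0.18·e^(−0.0780·3/12) + 0.26·e^(−0.0780·7/12) = 1.0764
Fair forward F* = (S − I)·e^(rT) = (25.94 − 1.0764)·e^0.052000 = 24.8636 × 1.053376 = 26.1907
Market ₹25.35 < fair 26.1907: forward underpriced → reverse cash-and-carry (short the stock, invest proceeds at r, pay the dividends, go long the forward).
Profit at T = |F_mkt − F*| = |25.35 − 26.1907| = ₹0.84 per share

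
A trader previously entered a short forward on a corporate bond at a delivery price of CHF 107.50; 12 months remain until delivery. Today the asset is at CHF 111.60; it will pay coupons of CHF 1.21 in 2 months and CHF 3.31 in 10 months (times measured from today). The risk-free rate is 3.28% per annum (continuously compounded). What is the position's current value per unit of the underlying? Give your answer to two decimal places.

-CHF 3.14

PV(remaining coupons) I = 1.21·e^(−0.0328·2/12) + 3.31·e^(−0.0328·10/12) = 4.4242
Current forward F = (S − I)·e^(rT) = (111.60 − 4.4242)·e^(0.0328·12/12) = 107.1758 × 1.033344 = 110.7495
Value (long) = (F − K)·e^(−rT) = (110.7495 − 107.50) × 0.967732 = 3.1446
Short position value = −(long value) = -CHF 3.14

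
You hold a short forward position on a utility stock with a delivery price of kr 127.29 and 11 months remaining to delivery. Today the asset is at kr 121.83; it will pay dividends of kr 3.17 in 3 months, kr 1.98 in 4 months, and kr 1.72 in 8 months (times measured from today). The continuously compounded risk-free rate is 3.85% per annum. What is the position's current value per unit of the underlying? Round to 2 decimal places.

PV(remaining dividends) I = 3.17·e^(−0.0385·3/12) + 1.98·e^(−0.0385·4/12) + 1.72·e^(−0.0385·8/12) = 6.7708
Current forward F = (S − I)·e^(rT) = (121.83 − 6.7708)·e^(0.0385·11/12) = 115.0592 × 1.035922 = 119.1924
Value (long) = (F − K)·e^(−rT) = (119.1924 − 127.29) × 0.965324 = -7.8168
Short position value = −(long value) = kr 7.82

kr 7.82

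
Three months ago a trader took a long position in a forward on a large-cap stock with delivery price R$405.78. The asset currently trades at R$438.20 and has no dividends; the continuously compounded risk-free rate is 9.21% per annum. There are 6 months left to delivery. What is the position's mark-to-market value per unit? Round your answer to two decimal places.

Current fair forward for the remaining 6 months: F = S·e^(r·T), r = 0.0921
F = 438.20 · e^(0.0921 × 6/12) = 438.20 × 1.047127 = 458.8511
Value of long forward = (F − K)·e^(−rT) = (458.8511 − 405.78) · e^(−0.0921·6/12)
= 53.0711 × 0.954994 = 50.68

R$50.68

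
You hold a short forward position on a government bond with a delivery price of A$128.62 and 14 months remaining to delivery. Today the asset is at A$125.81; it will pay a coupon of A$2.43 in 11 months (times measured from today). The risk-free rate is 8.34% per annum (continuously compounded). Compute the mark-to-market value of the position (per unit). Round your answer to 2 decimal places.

-A$6.86

PV(remaining coupons) I = 2.43·e^(−0.0834·11/12) = 2.2512
Current forward F = (S − I)·e^(rT) = (125.81 − 2.2512)·e^(0.0834·14/12) = 123.5588 × 1.102191 = 136.1854
Value (long) = (F − K)·e^(−rT) = (136.1854 − 128.62) × 0.907284 = 6.8640
Short position value = −(long value) = -A$6.86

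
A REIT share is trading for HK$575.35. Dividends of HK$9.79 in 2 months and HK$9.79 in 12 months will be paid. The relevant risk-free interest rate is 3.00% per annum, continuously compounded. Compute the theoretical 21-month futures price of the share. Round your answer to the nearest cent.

PV(dividends) I = 9.79·e^(−0.0300·2/12) + 9.79·e^(−0.0300·12/12)
I = 9.7412 + 9.5007 = 19.2419
F = (S − I)·e^(rT) = (575.35 − 19.2419) · e^(0.0300·21/12)
= 556.1081 · e^0.052500 = 556.1081 × 1.053903 = HK$586.08

HK$586.08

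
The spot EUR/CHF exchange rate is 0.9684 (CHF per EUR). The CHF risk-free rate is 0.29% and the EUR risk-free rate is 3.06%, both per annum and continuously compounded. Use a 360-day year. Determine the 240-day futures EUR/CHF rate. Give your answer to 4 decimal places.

0.9507

F = S·e^((r_CHF − r_EUR)T) = 0.9684 · e^((0.0029 − 0.0306) × 240/360)
= 0.9684 · e^-0.018467 = 0.9684 × 0.981702
F = 0.9507 CHF per EUR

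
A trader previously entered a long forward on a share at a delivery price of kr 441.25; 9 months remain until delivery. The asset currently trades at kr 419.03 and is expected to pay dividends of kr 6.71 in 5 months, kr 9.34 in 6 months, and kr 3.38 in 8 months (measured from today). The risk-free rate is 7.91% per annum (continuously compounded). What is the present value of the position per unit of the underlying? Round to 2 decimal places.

-kr 15.48

PV(remaining dividends) I = 6.71·e^(−0.0791·5/12) + 9.34·e^(−0.0791·6/12) + 3.38·e^(−0.0791·8/12) = 18.6766
Current forward F = (S − I)·e^(rT) = (419.03 − 18.6766)·e^(0.0791·9/12) = 400.3534 × 1.061120 = 424.8230
Value (long) = (F − K)·e^(−rT) = (424.8230 − 441.25) × 0.942400 = -15.4808
Value = -kr 15.48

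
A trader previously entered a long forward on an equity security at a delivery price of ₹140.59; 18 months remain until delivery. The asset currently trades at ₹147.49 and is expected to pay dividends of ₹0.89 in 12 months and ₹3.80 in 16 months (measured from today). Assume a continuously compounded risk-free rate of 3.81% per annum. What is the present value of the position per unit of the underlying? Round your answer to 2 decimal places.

PV(remaining dividends) I = 0.89·e^(−0.0381·12/12) + 3.80·e^(−0.0381·16/12) = 4.4685
Current forward F = (S − I)·e^(rT) = (147.49 − 4.4685)·e^(0.0381·18/12) = 143.0215 × 1.058815 = 151.4333
Value (long) = (F − K)·e^(−rT) = (151.4333 − 140.59) × 0.944452 = 10.2410
Value = ₹10.24

₹10.24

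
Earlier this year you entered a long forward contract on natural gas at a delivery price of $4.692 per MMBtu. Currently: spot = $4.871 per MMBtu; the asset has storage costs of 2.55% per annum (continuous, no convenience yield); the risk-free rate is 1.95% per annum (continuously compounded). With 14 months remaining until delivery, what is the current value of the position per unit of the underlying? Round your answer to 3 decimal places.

$0.432 per MMBtu

Current fair forward for the remaining 14 months: F = S·e^((r + u)·T), (r + u) = 0.0195 + 0.0255 = 0.0450
F = 4.871 · e^(0.0450 × 14/12) = 4.871 × 1.053903 = 5.1336
Value of long forward = (F − K)·e^(−rT) = (5.1336 − 4.692) · e^(−0.0195·14/12)
= 0.4416 × 0.977507 = 0.432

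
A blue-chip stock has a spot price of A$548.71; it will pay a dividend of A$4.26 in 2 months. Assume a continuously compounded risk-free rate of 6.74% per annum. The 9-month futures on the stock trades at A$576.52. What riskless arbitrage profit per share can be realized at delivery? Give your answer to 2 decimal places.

PV(dividends) I = 4.26·e^(−0.0674·2/12) = 4.2124
Fair futures F* = (S − I)·e^(rT) = (548.71 − 4.2124)·e^0.050550 = 544.4976 × 1.051849 = 572.7293
Market A$576.52 > fair 572.7293: forward overpriced → cash-and-carry (borrow at r, buy the stock and collect the dividends, short the forward).
Profit at T = |F_mkt − F*| = |576.52 − 572.7293| = A$3.79 per share

A$3.79 per share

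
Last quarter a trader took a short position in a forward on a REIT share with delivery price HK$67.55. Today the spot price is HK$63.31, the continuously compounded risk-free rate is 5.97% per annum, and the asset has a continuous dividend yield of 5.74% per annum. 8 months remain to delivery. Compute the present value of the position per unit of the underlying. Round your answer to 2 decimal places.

HK$3.98

Current fair forward for the remaining 8 months: F = S·e^((r − q)·T), (r − q) = 0.0597 − 0.0574 = 0.0023
F = 63.31 · e^(0.0023 × 8/12) = 63.31 × 1.001535 = 63.4072
Value of long forward = (F − K)·e^(−rT) = (63.4072 − 67.55) · e^(−0.0597·8/12)
= -4.1428 × 0.960982 = -3.98
Short position value = −(long value) = HK$3.98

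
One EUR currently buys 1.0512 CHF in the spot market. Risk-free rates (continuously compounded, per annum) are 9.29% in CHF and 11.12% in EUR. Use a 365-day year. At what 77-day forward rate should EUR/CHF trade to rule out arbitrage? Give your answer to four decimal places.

F = S·e^((r_CHF − r_EUR)T) = 1.0512 · e^((0.0929 − 0.1112) × 77/365)
= 1.0512 · e^-0.003861 = 1.0512 × 0.996146
F = 1.0471 CHF per EUR

1.0471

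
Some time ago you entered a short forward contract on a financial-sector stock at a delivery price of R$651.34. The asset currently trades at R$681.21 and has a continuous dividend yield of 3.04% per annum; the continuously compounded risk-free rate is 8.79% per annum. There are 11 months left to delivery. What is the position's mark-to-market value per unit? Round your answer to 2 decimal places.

-R$61.57

Current fair forward for the remaining 11 months: F = S·e^((r − q)·T), (r − q) = 0.0879 − 0.0304 = 0.0575
F = 681.21 · e^(0.0575 × 11/12) = 681.21 × 1.054122 = 718.0784
Value of long forward = (F − K)·e^(−rT) = (718.0784 − 651.34) · e^(−0.0879·11/12)
= 66.7384 × 0.922586 = 61.57
Short position value = −(long value) = -R$61.57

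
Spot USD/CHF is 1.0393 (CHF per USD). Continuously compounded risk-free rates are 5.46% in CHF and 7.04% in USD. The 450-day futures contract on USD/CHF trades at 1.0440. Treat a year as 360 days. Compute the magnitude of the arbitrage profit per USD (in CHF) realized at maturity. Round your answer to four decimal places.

0.0250 per USD (in CHF)

Fair futures: F* = S·e^(carry·T), with carry = (r_CHF − r_USD) = 0.0546 − 0.0704 = -0.0158
F* = 1.0393 · e^(-0.0158 × 450/360) = 1.0393 · e^-0.019750 = 1.0393 × 0.980444 = 1.0190
Market 1.0440 > fair 1.0190: forward overpriced → cash-and-carry (buy spot, short the forward).
At maturity, profit = |F_mkt − F*| = |1.0440 − 1.0190| = 0.0250 per USD (in CHF)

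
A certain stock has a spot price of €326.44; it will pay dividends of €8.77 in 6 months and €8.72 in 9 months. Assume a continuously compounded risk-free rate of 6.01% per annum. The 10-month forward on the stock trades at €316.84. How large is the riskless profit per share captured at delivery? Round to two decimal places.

€8.65 per share

PV(dividends) I = 8.77·e^(−0.0601·6/12) + 8.72·e^(−0.0601·9/12) = 16.8461
Fair forward F* = (S − I)·e^(rT) = (326.44 − 16.8461)·e^0.050083 = 309.5939 × 1.051358 = 325.4940
Market €316.84 < fair 325.4940: forward underpriced → reverse cash-and-carry (short the stock, invest proceeds at r, pay the dividends, go long the forward).
Profit at T = |F_mkt − F*| = |316.84 − 325.4940| = €8.65 per share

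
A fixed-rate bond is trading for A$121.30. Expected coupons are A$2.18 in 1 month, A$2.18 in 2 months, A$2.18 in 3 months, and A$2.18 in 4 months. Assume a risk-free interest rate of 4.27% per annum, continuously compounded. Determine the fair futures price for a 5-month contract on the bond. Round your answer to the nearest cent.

A$114.68

PV(coupons) I = 2.18·e^(−0.0427·1/12) + 2.18·e^(−0.0427·2/12) + 2.18·e^(−0.0427·3/12) + 2.18·e^(−0.0427·4/12)
I = 2.1723 + 2.1645 + 2.1569 + 2.1492 = 8.6429
F = (S − I)·e^(rT) = (121.30 − 8.6429) · e^(0.0427·5/12)
= 112.6571 · e^0.017792 = 112.6571 × 1.017951 = A$114.68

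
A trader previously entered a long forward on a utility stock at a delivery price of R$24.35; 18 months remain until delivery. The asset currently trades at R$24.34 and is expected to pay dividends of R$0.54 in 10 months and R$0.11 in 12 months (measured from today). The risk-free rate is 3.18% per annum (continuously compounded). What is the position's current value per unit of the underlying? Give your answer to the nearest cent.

PV(remaining dividends) I = 0.54·e^(−0.0318·10/12) + 0.11·e^(−0.0318·12/12) = 0.6324
Current forward F = (S − I)·e^(rT) = (24.34 − 0.6324)·e^(0.0318·18/12) = 23.7076 × 1.048856 = 24.8659
Value (long) = (F − K)·e^(−rT) = (24.8659 − 24.35) × 0.953420 = 0.4919
Value = R$0.49

R$0.49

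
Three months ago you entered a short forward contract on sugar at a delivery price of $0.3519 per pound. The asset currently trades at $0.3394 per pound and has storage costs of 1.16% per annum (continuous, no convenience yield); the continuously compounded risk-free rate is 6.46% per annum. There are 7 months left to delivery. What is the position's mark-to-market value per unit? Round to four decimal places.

Current fair forward for the remaining 7 months: F = S·e^((r + u)·T), (r + u) = 0.0646 + 0.0116 = 0.0762
F = 0.3394 · e^(0.0762 × 7/12) = 0.3394 × 1.045453 = 0.3548
Value of long forward = (F − K)·e^(−rT) = (0.3548 − 0.3519) · e^(−0.0646·7/12)
= 0.0029 × 0.963018 = 0.0028
Short position value = −(long value) = -$0.0028

-$0.0028 per pound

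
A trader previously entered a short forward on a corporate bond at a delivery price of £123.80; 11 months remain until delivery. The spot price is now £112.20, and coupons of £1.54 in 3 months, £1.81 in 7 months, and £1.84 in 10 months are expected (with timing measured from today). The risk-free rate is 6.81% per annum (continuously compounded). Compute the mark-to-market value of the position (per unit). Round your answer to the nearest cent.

£9.10

PV(remaining coupons) I = 1.54·e^(−0.0681·3/12) + 1.81·e^(−0.0681·7/12) + 1.84·e^(−0.0681·10/12) = 4.9920
Current forward F = (S − I)·e^(rT) = (112.20 − 4.9920)·e^(0.0681·11/12) = 107.2080 × 1.064415 = 114.1138
Value (long) = (F − K)·e^(−rT) = (114.1138 − 123.80) × 0.939484 = -9.1000
Short position value = −(long value) = £9.10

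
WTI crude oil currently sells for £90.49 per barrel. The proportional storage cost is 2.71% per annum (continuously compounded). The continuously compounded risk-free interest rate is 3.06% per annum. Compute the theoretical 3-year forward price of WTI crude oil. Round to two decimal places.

£107.59 per barrel

Net carry = r + u − y = 0.0306 + 0.0271 − 0.0000 = 0.0577
F = S·e^((r+u−y)T) = 90.49 · e^(0.0577 × 3) = 90.49 · e^0.173100
= 90.49 × 1.188985 = £107.59 per barrel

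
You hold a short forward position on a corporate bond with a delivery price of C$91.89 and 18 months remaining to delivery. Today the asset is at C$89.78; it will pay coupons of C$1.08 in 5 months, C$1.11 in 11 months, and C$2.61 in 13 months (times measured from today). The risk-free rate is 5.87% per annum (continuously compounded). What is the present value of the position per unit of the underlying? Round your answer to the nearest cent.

PV(remaining coupons) I = 1.08·e^(−0.0587·5/12) + 1.11·e^(−0.0587·11/12) + 2.61·e^(−0.0587·13/12) = 4.5549
Current forward F = (S − I)·e^(rT) = (89.78 − 4.5549)·e^(0.0587·18/12) = 85.2251 × 1.092043 = 93.0695
Value (long) = (F − K)·e^(−rT) = (93.0695 − 91.89) × 0.915715 = 1.0801
Short position value = −(long value) = -C$1.08

-C$1.08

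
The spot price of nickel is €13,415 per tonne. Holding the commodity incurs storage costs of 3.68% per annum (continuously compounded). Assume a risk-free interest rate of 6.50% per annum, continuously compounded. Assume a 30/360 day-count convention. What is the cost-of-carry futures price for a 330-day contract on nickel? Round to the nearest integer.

€14,727 per tonne

Net carry = r + u − y = 0.0650 + 0.0368 − 0.0000 = 0.1018
F = S·e^((r+u−y)T) = 13415 · e^(0.1018 × 330/360) = 13415 · e^0.093317
= 13415 × 1.097810 = €14,727 per tonne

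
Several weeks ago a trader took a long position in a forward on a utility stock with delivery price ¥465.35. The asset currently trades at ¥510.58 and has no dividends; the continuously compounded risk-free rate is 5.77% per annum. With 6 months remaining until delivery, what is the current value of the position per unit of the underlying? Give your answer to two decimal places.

¥58.46

Current fair forward for the remaining 6 months: F = S·e^(r·T), r = 0.0577
F = 510.58 · e^(0.0577 × 6/12) = 510.58 × 1.029270 = 525.5247
Value of long forward = (F − K)·e^(−rT) = (525.5247 − 465.35) · e^(−0.0577·6/12)
= 60.1747 × 0.971562 = 58.46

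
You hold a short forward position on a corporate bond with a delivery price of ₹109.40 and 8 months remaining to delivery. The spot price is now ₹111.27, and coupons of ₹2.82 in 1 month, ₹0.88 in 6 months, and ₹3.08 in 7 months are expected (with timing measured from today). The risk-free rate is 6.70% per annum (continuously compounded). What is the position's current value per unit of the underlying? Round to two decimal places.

-₹0.03

PV(remaining coupons) I = 2.82·e^(−0.0670·1/12) + 0.88·e^(−0.0670·6/12) + 3.08·e^(−0.0670·7/12) = 6.6173
Current forward F = (S − I)·e^(rT) = (111.27 − 6.6173)·e^(0.0670·8/12) = 104.6527 × 1.045679 = 109.4331
Value (long) = (F − K)·e^(−rT) = (109.4331 − 109.40) × 0.956316 = 0.0317
Short position value = −(long value) = -₹0.03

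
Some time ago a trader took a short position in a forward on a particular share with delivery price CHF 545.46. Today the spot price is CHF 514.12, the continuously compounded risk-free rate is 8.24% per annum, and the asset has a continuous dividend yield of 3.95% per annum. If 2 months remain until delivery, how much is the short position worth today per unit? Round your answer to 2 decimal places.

CHF 27.27

Current fair forward for the remaining 2 months: F = S·e^((r − q)·T), (r − q) = 0.0824 − 0.0395 = 0.0429
F = 514.12 · e^(0.0429 × 2/12) = 514.12 × 1.007176 = 517.8093
Value of long forward = (F − K)·e^(−rT) = (517.8093 − 545.46) · e^(−0.0824·2/12)
= -27.6507 × 0.986361 = -27.27
Short position value = −(long value) = CHF 27.27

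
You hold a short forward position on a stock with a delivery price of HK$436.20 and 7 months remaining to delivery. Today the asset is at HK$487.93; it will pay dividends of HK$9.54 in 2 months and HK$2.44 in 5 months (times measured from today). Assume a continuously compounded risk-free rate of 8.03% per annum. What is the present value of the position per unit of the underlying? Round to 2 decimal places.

-HK$59.92

PV(remaining dividends) I = 9.54·e^(−0.0803·2/12) + 2.44·e^(−0.0803·5/12) = 11.7729
Current forward F = (S − I)·e^(rT) = (487.93 − 11.7729)·e^(0.0803·7/12) = 476.1571 × 1.047956 = 498.9917
Value (long) = (F − K)·e^(−rT) = (498.9917 − 436.20) × 0.954238 = 59.9182
Short position value = −(long value) = -HK$59.92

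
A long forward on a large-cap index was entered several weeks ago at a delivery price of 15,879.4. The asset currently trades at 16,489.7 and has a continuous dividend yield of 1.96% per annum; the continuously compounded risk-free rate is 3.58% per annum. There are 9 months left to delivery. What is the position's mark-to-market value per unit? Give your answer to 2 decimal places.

Current fair forward for the remaining 9 months: F = S·e^((r − q)·T), (r − q) = 0.0358 − 0.0196 = 0.0162
F = 16489.7 · e^(0.0162 × 9/12) = 16489.7 × 1.01222411 = 16691.2719
Value of long forward = (F − K)·e^(−rT) = (16691.2719 − 15879.4) · e^(−0.0358·9/12)
= 811.8719 × 0.97350726 = 790.36

790.36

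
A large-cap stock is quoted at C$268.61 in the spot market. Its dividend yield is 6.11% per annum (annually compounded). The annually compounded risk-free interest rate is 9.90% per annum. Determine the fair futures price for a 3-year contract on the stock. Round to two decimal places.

F = S · (1+r)^T / (1+q)^T
= 268.61 × 1.327373 / 1.194728 = 268.61 × 1.111025
F = C$298.43

C$298.43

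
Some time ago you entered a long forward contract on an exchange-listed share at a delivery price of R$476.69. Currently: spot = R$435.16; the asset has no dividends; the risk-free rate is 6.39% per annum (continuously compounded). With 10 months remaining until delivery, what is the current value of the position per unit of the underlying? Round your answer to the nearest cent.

-R$16.81

Current fair forward for the remaining 10 months: F = S·e^(r·T), r = 0.0639
F = 435.16 · e^(0.0639 × 10/12) = 435.16 × 1.054693 = 458.9602
Value of long forward = (F − K)·e^(−rT) = (458.9602 − 476.69) · e^(−0.0639·10/12)
= -17.7298 × 0.948143 = -16.81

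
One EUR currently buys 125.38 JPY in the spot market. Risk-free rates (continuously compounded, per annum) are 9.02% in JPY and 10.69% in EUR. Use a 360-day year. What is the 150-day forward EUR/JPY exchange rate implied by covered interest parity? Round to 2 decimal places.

124.51

F = S·e^((r_JPY − r_EUR)T) = 125.38 · e^((0.0902 − 0.1069) × 150/360)
= 125.38 · e^-0.006958 = 125.38 × 0.993066
F = 124.51 JPY per EUR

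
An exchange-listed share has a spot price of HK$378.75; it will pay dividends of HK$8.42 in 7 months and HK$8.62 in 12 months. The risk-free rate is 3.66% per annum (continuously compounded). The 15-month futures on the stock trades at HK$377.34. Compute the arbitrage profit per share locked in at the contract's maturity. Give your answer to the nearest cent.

PV(dividends) I = 8.42·e^(−0.0366·7/12) + 8.62·e^(−0.0366·12/12) = 16.5524
Fair futures F* = (S − I)·e^(rT) = (378.75 − 16.5524)·e^0.045750 = 362.1976 × 1.046813 = 379.1532
Market HK$377.34 < fair 379.1532: forward underpriced → reverse cash-and-carry (short the stock, invest proceeds at r, pay the dividends, go long the forward).
Profit at T = |F_mkt − F*| = |377.34 − 379.1532| = HK$1.81 per share

HK$1.81 per share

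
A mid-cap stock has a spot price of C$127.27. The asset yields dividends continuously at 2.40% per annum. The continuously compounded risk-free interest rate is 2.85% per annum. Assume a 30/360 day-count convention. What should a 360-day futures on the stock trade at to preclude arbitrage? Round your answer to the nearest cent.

C$127.84

F = S·e^((r − q)T) = 127.27 · e^((0.0285 − 0.0240) × 360/360)
= 127.27 · e^0.004500 = 127.27 × 1.004510
F = C$127.84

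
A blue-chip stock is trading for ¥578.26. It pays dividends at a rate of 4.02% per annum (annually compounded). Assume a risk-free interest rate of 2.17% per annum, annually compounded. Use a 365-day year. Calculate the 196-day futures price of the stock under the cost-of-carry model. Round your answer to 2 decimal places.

¥572.71

F = S · (1+r)^T / (1+q)^T
= 578.26 × 1.011595 / 1.021390 = 578.26 × 0.990410
F = ¥572.71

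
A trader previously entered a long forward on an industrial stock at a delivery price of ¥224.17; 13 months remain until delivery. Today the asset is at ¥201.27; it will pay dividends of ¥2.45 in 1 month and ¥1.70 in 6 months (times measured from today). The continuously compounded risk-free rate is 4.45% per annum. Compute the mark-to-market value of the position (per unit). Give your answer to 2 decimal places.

PV(remaining dividends) I = 2.45·e^(−0.0445·1/12) + 1.70·e^(−0.0445·6/12) = 4.1035
Current forward F = (S − I)·e^(rT) = (201.27 − 4.1035)·e^(0.0445·13/12) = 197.1665 × 1.049389 = 206.9044
Value (long) = (F − K)·e^(−rT) = (206.9044 − 224.17) × 0.952935 = -16.4530
Value = -¥16.45

-¥16.45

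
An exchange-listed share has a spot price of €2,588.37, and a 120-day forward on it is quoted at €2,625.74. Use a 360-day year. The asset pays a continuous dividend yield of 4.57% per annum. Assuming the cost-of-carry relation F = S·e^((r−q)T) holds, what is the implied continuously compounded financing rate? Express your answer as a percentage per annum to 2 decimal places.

8.87%

From F = S·e^((r−q)T): (r − q) = ln(F/S)/T
ln(2625.74/2588.37) = ln(1.014438) = 0.014335
(r − q) = 0.014335 / (120/360) = 0.043005
r = ln(F/S)/T + q = 0.043005 + 0.0457 = 0.088705
r = 8.87%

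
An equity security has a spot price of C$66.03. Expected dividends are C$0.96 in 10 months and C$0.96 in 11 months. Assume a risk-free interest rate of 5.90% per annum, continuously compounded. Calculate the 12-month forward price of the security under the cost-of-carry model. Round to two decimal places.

C$68.11

PV(dividends) I = 0.96·e^(−0.0590·10/12) + 0.96·e^(−0.0590·11/12)
I = 0.9139 + 0.9095 = 1.8234
F = (S − I)·e^(rT) = (66.03 − 1.8234) · e^(0.0590·12/12)
= 64.2066 · e^0.059000 = 64.2066 × 1.060775 = C$68.11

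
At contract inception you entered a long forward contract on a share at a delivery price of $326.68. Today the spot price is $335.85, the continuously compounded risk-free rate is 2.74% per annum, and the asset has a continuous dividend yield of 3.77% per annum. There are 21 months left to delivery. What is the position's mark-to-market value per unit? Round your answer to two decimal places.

$3.02

Current fair forward for the remaining 21 months: F = S·e^((r − q)·T), (r − q) = 0.0274 − 0.0377 = -0.0103
F = 335.85 · e^(-0.0103 × 21/12) = 335.85 × 0.982136 = 329.8504
Value of long forward = (F − K)·e^(−rT) = (329.8504 − 326.68) · e^(−0.0274·21/12)
= 3.1704 × 0.953181 = 3.02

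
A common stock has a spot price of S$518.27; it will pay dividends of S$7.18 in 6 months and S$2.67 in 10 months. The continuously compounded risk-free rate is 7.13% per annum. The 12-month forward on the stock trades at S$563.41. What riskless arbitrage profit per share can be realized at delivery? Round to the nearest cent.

S$16.98 per share

PV(dividends) I = 7.18·e^(−0.0713·6/12) + 2.67·e^(−0.0713·10/12) = 9.4445
Fair forward F* = (S − I)·e^(rT) = (518.27 − 9.4445)·e^0.071300 = 508.8255 × 1.073903 = 546.4292
Market S$563.41 > fair 546.4292: forward overpriced → cash-and-carry (borrow at r, buy the stock and collect the dividends, short the forward).
Profit at T = |F_mkt − F*| = |563.41 − 546.4292| = S$16.98 per share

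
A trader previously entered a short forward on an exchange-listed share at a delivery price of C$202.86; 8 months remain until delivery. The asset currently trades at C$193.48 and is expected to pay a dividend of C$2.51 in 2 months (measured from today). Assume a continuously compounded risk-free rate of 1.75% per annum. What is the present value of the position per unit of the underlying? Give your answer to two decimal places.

PV(remaining dividends) I = 2.51·e^(−0.0175·2/12) = 2.5027
Current forward F = (S − I)·e^(rT) = (193.48 − 2.5027)·e^(0.0175·8/12) = 190.9773 × 1.011735 = 193.2184
Value (long) = (F − K)·e^(−rT) = (193.2184 − 202.86) × 0.988401 = -9.5298
Short position value = −(long value) = C$9.53

C$9.53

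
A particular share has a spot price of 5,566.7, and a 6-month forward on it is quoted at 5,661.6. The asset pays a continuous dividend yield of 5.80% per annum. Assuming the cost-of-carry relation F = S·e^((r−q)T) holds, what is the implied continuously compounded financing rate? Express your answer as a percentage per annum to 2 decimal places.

9.18%

From F = S·e^((r−q)T): (r − q) = ln(F/S)/T
ln(5661.6/5566.7) = ln(1.017048) = 0.016904
(r − q) = 0.016904 / (6/12) = 0.033808
r = ln(F/S)/T + q = 0.033808 + 0.0580 = 0.091808
r = 9.18%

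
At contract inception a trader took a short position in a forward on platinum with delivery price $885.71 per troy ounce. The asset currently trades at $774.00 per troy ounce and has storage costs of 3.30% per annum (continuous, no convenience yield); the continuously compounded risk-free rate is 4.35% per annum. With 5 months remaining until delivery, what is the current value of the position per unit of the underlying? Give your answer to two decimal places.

$85.09 per troy ounce

Current fair forward for the remaining 5 months: F = S·e^((r + u)·T), (r + u) = 0.0435 + 0.0330 = 0.0765
F = 774.00 · e^(0.0765 × 5/12) = 774.00 × 1.032388 = 799.0683
Value of long forward = (F − K)·e^(−rT) = (799.0683 − 885.71) · e^(−0.0435·5/12)
= -86.6417 × 0.982038 = -85.09
Short position value = −(long value) = $85.09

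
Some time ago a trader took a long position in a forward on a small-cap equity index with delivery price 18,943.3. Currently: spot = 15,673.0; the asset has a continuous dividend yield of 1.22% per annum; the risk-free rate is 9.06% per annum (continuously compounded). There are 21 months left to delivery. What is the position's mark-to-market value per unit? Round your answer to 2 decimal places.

-823.91

Current fair forward for the remaining 21 months: F = S·e^((r − q)·T), (r − q) = 0.0906 − 0.0122 = 0.0784
F = 15673.0 · e^(0.0784 × 21/12) = 15673.0 × 1.14705754 = 17977.8328
Value of long forward = (F − K)·e^(−rT) = (17977.8328 − 18943.3) · e^(−0.0906·21/12)
= -965.4672 × 0.85338029 = -823.91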